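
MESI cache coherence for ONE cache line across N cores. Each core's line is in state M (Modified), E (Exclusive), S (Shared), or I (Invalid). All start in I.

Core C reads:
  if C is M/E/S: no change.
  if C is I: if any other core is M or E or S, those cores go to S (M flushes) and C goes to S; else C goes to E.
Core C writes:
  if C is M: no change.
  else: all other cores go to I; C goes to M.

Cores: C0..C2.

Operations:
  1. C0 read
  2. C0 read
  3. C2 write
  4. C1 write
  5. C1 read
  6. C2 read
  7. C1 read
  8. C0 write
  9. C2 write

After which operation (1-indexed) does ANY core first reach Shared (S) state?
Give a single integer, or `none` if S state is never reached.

Answer: 6

Derivation:
Op 1: C0 read [C0 read from I: no other sharers -> C0=E (exclusive)] -> [E,I,I]
Op 2: C0 read [C0 read: already in E, no change] -> [E,I,I]
Op 3: C2 write [C2 write: invalidate ['C0=E'] -> C2=M] -> [I,I,M]
Op 4: C1 write [C1 write: invalidate ['C2=M'] -> C1=M] -> [I,M,I]
Op 5: C1 read [C1 read: already in M, no change] -> [I,M,I]
Op 6: C2 read [C2 read from I: others=['C1=M'] -> C2=S, others downsized to S] -> [I,S,S]
  -> First S state at op 6; remaining ops need not be traced.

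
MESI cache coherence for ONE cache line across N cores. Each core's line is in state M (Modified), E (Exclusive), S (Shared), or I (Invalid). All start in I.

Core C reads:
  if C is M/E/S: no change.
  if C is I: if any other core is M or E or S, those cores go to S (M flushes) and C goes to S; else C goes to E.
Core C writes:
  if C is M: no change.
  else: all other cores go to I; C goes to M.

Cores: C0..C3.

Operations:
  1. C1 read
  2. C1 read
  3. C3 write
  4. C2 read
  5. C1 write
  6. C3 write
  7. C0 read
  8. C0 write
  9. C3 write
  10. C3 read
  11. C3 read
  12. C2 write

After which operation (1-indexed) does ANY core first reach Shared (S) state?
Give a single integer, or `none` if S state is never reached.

Op 1: C1 read [C1 read from I: no other sharers -> C1=E (exclusive)] -> [I,E,I,I]
Op 2: C1 read [C1 read: already in E, no change] -> [I,E,I,I]
Op 3: C3 write [C3 write: invalidate ['C1=E'] -> C3=M] -> [I,I,I,M]
Op 4: C2 read [C2 read from I: others=['C3=M'] -> C2=S, others downsized to S] -> [I,I,S,S]
  -> First S state at op 4; remaining ops need not be traced.

Answer: 4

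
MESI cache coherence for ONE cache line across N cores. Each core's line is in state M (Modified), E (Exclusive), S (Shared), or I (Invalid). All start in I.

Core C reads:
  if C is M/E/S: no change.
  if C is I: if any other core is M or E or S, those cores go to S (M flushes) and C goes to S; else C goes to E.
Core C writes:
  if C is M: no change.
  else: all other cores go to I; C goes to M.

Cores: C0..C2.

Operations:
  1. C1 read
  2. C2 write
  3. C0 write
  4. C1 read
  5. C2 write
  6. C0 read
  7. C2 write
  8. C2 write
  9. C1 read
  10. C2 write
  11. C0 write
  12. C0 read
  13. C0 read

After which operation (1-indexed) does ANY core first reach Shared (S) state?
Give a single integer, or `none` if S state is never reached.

Answer: 4

Derivation:
Op 1: C1 read [C1 read from I: no other sharers -> C1=E (exclusive)] -> [I,E,I]
Op 2: C2 write [C2 write: invalidate ['C1=E'] -> C2=M] -> [I,I,M]
Op 3: C0 write [C0 write: invalidate ['C2=M'] -> C0=M] -> [M,I,I]
Op 4: C1 read [C1 read from I: others=['C0=M'] -> C1=S, others downsized to S] -> [S,S,I]
  -> First S state at op 4; remaining ops need not be traced.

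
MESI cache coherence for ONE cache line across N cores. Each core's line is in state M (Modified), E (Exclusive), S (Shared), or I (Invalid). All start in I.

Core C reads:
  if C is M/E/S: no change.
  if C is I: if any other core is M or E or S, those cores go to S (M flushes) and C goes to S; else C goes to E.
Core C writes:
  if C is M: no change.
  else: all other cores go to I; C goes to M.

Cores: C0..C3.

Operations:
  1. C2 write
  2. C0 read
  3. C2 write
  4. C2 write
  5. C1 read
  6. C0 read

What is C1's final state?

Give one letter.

Op 1: C2 write [C2 write: invalidate none -> C2=M] -> [I,I,M,I]
Op 2: C0 read [C0 read from I: others=['C2=M'] -> C0=S, others downsized to S] -> [S,I,S,I]
Op 3: C2 write [C2 write: invalidate ['C0=S'] -> C2=M] -> [I,I,M,I]
Op 4: C2 write [C2 write: already M (modified), no change] -> [I,I,M,I]
Op 5: C1 read [C1 read from I: others=['C2=M'] -> C1=S, others downsized to S] -> [I,S,S,I]
Op 6: C0 read [C0 read from I: others=['C1=S', 'C2=S'] -> C0=S, others downsized to S] -> [S,S,S,I]

Answer: S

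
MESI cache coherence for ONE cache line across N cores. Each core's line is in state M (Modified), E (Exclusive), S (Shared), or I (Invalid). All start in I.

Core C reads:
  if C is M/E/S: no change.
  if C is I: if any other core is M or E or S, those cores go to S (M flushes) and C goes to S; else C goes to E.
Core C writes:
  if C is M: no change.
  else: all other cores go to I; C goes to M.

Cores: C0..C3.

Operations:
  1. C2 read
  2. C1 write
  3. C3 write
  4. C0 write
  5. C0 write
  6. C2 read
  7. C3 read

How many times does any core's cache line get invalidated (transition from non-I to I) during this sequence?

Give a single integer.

Answer: 3

Derivation:
Op 1: C2 read [C2 read from I: no other sharers -> C2=E (exclusive)] -> [I,I,E,I] (invalidations this op: 0; running total: 0)
Op 2: C1 write [C1 write: invalidate ['C2=E'] -> C1=M] -> [I,M,I,I] (invalidations this op: 1; running total: 1)
Op 3: C3 write [C3 write: invalidate ['C1=M'] -> C3=M] -> [I,I,I,M] (invalidations this op: 1; running total: 2)
Op 4: C0 write [C0 write: invalidate ['C3=M'] -> C0=M] -> [M,I,I,I] (invalidations this op: 1; running total: 3)
Op 5: C0 write [C0 write: already M (modified), no change] -> [M,I,I,I] (invalidations this op: 0; running total: 3)
Op 6: C2 read [C2 read from I: others=['C0=M'] -> C2=S, others downsized to S] -> [S,I,S,I] (invalidations this op: 0; running total: 3)
Op 7: C3 read [C3 read from I: others=['C0=S', 'C2=S'] -> C3=S, others downsized to S] -> [S,I,S,S] (invalidations this op: 0; running total: 3)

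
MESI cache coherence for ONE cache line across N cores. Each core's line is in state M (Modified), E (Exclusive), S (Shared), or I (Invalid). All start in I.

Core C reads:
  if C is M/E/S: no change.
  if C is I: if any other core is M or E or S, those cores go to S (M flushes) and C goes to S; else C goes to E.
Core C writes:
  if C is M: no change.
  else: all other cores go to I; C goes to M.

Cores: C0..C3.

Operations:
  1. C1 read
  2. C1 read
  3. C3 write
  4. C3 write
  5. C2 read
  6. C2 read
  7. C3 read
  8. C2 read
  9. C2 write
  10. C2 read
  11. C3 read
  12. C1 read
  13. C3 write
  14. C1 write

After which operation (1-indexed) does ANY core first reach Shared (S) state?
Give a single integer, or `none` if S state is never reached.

Answer: 5

Derivation:
Op 1: C1 read [C1 read from I: no other sharers -> C1=E (exclusive)] -> [I,E,I,I]
Op 2: C1 read [C1 read: already in E, no change] -> [I,E,I,I]
Op 3: C3 write [C3 write: invalidate ['C1=E'] -> C3=M] -> [I,I,I,M]
Op 4: C3 write [C3 write: already M (modified), no change] -> [I,I,I,M]
Op 5: C2 read [C2 read from I: others=['C3=M'] -> C2=S, others downsized to S] -> [I,I,S,S]
  -> First S state at op 5; remaining ops need not be traced.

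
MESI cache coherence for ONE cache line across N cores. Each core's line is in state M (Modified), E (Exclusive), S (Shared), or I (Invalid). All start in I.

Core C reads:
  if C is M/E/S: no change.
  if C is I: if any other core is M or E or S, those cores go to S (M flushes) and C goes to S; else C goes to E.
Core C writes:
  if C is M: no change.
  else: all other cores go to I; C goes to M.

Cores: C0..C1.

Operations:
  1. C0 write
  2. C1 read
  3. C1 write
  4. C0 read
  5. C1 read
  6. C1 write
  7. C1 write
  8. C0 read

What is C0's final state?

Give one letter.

Op 1: C0 write [C0 write: invalidate none -> C0=M] -> [M,I]
Op 2: C1 read [C1 read from I: others=['C0=M'] -> C1=S, others downsized to S] -> [S,S]
Op 3: C1 write [C1 write: invalidate ['C0=S'] -> C1=M] -> [I,M]
Op 4: C0 read [C0 read from I: others=['C1=M'] -> C0=S, others downsized to S] -> [S,S]
Op 5: C1 read [C1 read: already in S, no change] -> [S,S]
Op 6: C1 write [C1 write: invalidate ['C0=S'] -> C1=M] -> [I,M]
Op 7: C1 write [C1 write: already M (modified), no change] -> [I,M]
Op 8: C0 read [C0 read from I: others=['C1=M'] -> C0=S, others downsized to S] -> [S,S]

Answer: S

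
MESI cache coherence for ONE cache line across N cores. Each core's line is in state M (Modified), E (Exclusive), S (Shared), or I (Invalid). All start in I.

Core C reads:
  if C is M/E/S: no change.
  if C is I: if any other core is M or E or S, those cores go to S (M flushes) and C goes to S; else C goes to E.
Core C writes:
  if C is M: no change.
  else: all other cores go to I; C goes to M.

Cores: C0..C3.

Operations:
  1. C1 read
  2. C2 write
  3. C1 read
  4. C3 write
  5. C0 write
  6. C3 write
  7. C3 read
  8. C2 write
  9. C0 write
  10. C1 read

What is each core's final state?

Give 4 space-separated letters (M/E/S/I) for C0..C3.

Op 1: C1 read [C1 read from I: no other sharers -> C1=E (exclusive)] -> [I,E,I,I]
Op 2: C2 write [C2 write: invalidate ['C1=E'] -> C2=M] -> [I,I,M,I]
Op 3: C1 read [C1 read from I: others=['C2=M'] -> C1=S, others downsized to S] -> [I,S,S,I]
Op 4: C3 write [C3 write: invalidate ['C1=S', 'C2=S'] -> C3=M] -> [I,I,I,M]
Op 5: C0 write [C0 write: invalidate ['C3=M'] -> C0=M] -> [M,I,I,I]
Op 6: C3 write [C3 write: invalidate ['C0=M'] -> C3=M] -> [I,I,I,M]
Op 7: C3 read [C3 read: already in M, no change] -> [I,I,I,M]
Op 8: C2 write [C2 write: invalidate ['C3=M'] -> C2=M] -> [I,I,M,I]
Op 9: C0 write [C0 write: invalidate ['C2=M'] -> C0=M] -> [M,I,I,I]
Op 10: C1 read [C1 read from I: others=['C0=M'] -> C1=S, others downsized to S] -> [S,S,I,I]

Answer: S S I I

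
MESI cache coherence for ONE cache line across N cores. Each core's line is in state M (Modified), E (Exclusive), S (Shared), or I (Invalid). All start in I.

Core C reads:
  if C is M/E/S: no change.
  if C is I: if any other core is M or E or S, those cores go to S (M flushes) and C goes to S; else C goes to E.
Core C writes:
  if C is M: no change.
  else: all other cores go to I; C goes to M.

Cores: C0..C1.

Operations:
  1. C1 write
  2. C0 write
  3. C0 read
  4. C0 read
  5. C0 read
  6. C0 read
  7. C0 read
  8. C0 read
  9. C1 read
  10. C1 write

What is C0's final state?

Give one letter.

Answer: I

Derivation:
Op 1: C1 write [C1 write: invalidate none -> C1=M] -> [I,M]
Op 2: C0 write [C0 write: invalidate ['C1=M'] -> C0=M] -> [M,I]
Op 3: C0 read [C0 read: already in M, no change] -> [M,I]
Op 4: C0 read [C0 read: already in M, no change] -> [M,I]
Op 5: C0 read [C0 read: already in M, no change] -> [M,I]
Op 6: C0 read [C0 read: already in M, no change] -> [M,I]
Op 7: C0 read [C0 read: already in M, no change] -> [M,I]
Op 8: C0 read [C0 read: already in M, no change] -> [M,I]
Op 9: C1 read [C1 read from I: others=['C0=M'] -> C1=S, others downsized to S] -> [S,S]
Op 10: C1 write [C1 write: invalidate ['C0=S'] -> C1=M] -> [I,M]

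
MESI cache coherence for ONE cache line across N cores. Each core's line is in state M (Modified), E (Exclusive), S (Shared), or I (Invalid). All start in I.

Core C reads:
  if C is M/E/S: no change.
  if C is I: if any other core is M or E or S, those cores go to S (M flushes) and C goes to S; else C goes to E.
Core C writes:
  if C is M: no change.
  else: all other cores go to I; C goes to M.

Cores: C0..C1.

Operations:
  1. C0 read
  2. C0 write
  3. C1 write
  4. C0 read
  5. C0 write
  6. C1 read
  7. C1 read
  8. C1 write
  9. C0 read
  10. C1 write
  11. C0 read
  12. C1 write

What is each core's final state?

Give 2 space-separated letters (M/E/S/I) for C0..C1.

Op 1: C0 read [C0 read from I: no other sharers -> C0=E (exclusive)] -> [E,I]
Op 2: C0 write [C0 write: invalidate none -> C0=M] -> [M,I]
Op 3: C1 write [C1 write: invalidate ['C0=M'] -> C1=M] -> [I,M]
Op 4: C0 read [C0 read from I: others=['C1=M'] -> C0=S, others downsized to S] -> [S,S]
Op 5: C0 write [C0 write: invalidate ['C1=S'] -> C0=M] -> [M,I]
Op 6: C1 read [C1 read from I: others=['C0=M'] -> C1=S, others downsized to S] -> [S,S]
Op 7: C1 read [C1 read: already in S, no change] -> [S,S]
Op 8: C1 write [C1 write: invalidate ['C0=S'] -> C1=M] -> [I,M]
Op 9: C0 read [C0 read from I: others=['C1=M'] -> C0=S, others downsized to S] -> [S,S]
Op 10: C1 write [C1 write: invalidate ['C0=S'] -> C1=M] -> [I,M]
Op 11: C0 read [C0 read from I: others=['C1=M'] -> C0=S, others downsized to S] -> [S,S]
Op 12: C1 write [C1 write: invalidate ['C0=S'] -> C1=M] -> [I,M]

Answer: I M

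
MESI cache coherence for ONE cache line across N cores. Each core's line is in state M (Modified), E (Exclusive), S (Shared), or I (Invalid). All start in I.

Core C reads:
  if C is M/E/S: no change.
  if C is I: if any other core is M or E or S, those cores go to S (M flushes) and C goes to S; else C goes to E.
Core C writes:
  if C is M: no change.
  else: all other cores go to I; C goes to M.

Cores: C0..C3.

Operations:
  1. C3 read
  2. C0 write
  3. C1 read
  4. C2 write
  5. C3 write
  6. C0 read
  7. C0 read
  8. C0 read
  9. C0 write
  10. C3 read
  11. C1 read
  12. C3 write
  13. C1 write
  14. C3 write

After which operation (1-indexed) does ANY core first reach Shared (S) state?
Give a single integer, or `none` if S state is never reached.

Answer: 3

Derivation:
Op 1: C3 read [C3 read from I: no other sharers -> C3=E (exclusive)] -> [I,I,I,E]
Op 2: C0 write [C0 write: invalidate ['C3=E'] -> C0=M] -> [M,I,I,I]
Op 3: C1 read [C1 read from I: others=['C0=M'] -> C1=S, others downsized to S] -> [S,S,I,I]
  -> First S state at op 3; remaining ops need not be traced.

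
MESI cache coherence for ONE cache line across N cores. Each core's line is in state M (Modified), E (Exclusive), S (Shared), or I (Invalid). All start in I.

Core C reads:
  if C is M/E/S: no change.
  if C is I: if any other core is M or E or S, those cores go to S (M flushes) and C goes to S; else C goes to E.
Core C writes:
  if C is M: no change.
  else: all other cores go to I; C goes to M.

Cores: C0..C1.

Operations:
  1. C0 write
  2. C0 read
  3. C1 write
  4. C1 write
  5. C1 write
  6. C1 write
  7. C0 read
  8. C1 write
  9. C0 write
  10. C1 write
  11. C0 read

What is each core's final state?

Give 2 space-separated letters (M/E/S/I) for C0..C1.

Answer: S S

Derivation:
Op 1: C0 write [C0 write: invalidate none -> C0=M] -> [M,I]
Op 2: C0 read [C0 read: already in M, no change] -> [M,I]
Op 3: C1 write [C1 write: invalidate ['C0=M'] -> C1=M] -> [I,M]
Op 4: C1 write [C1 write: already M (modified), no change] -> [I,M]
Op 5: C1 write [C1 write: already M (modified), no change] -> [I,M]
Op 6: C1 write [C1 write: already M (modified), no change] -> [I,M]
Op 7: C0 read [C0 read from I: others=['C1=M'] -> C0=S, others downsized to S] -> [S,S]
Op 8: C1 write [C1 write: invalidate ['C0=S'] -> C1=M] -> [I,M]
Op 9: C0 write [C0 write: invalidate ['C1=M'] -> C0=M] -> [M,I]
Op 10: C1 write [C1 write: invalidate ['C0=M'] -> C1=M] -> [I,M]
Op 11: C0 read [C0 read from I: others=['C1=M'] -> C0=S, others downsized to S] -> [S,S]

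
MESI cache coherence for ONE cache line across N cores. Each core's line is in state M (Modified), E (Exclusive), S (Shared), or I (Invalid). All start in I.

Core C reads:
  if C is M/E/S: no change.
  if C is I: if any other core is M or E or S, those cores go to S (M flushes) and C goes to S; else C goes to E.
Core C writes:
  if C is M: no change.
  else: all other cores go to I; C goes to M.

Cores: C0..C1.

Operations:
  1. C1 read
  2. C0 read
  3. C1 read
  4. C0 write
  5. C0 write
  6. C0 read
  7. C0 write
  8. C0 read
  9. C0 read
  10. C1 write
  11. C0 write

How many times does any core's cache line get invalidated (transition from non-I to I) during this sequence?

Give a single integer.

Answer: 3

Derivation:
Op 1: C1 read [C1 read from I: no other sharers -> C1=E (exclusive)] -> [I,E] (invalidations this op: 0; running total: 0)
Op 2: C0 read [C0 read from I: others=['C1=E'] -> C0=S, others downsized to S] -> [S,S] (invalidations this op: 0; running total: 0)
Op 3: C1 read [C1 read: already in S, no change] -> [S,S] (invalidations this op: 0; running total: 0)
Op 4: C0 write [C0 write: invalidate ['C1=S'] -> C0=M] -> [M,I] (invalidations this op: 1; running total: 1)
Op 5: C0 write [C0 write: already M (modified), no change] -> [M,I] (invalidations this op: 0; running total: 1)
Op 6: C0 read [C0 read: already in M, no change] -> [M,I] (invalidations this op: 0; running total: 1)
Op 7: C0 write [C0 write: already M (modified), no change] -> [M,I] (invalidations this op: 0; running total: 1)
Op 8: C0 read [C0 read: already in M, no change] -> [M,I] (invalidations this op: 0; running total: 1)
Op 9: C0 read [C0 read: already in M, no change] -> [M,I] (invalidations this op: 0; running total: 1)
Op 10: C1 write [C1 write: invalidate ['C0=M'] -> C1=M] -> [I,M] (invalidations this op: 1; running total: 2)
Op 11: C0 write [C0 write: invalidate ['C1=M'] -> C0=M] -> [M,I] (invalidations this op: 1; running total: 3)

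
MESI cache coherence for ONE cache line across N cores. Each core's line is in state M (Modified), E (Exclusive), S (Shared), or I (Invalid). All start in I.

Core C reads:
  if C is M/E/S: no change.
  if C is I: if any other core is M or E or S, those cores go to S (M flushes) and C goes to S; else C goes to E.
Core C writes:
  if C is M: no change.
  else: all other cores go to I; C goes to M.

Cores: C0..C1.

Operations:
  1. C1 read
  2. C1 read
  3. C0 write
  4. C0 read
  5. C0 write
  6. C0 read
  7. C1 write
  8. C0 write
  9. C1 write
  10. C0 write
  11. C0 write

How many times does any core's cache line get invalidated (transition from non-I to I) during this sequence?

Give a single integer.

Answer: 5

Derivation:
Op 1: C1 read [C1 read from I: no other sharers -> C1=E (exclusive)] -> [I,E] (invalidations this op: 0; running total: 0)
Op 2: C1 read [C1 read: already in E, no change] -> [I,E] (invalidations this op: 0; running total: 0)
Op 3: C0 write [C0 write: invalidate ['C1=E'] -> C0=M] -> [M,I] (invalidations this op: 1; running total: 1)
Op 4: C0 read [C0 read: already in M, no change] -> [M,I] (invalidations this op: 0; running total: 1)
Op 5: C0 write [C0 write: already M (modified), no change] -> [M,I] (invalidations this op: 0; running total: 1)
Op 6: C0 read [C0 read: already in M, no change] -> [M,I] (invalidations this op: 0; running total: 1)
Op 7: C1 write [C1 write: invalidate ['C0=M'] -> C1=M] -> [I,M] (invalidations this op: 1; running total: 2)
Op 8: C0 write [C0 write: invalidate ['C1=M'] -> C0=M] -> [M,I] (invalidations this op: 1; running total: 3)
Op 9: C1 write [C1 write: invalidate ['C0=M'] -> C1=M] -> [I,M] (invalidations this op: 1; running total: 4)
Op 10: C0 write [C0 write: invalidate ['C1=M'] -> C0=M] -> [M,I] (invalidations this op: 1; running total: 5)
Op 11: C0 write [C0 write: already M (modified), no change] -> [M,I] (invalidations this op: 0; running total: 5)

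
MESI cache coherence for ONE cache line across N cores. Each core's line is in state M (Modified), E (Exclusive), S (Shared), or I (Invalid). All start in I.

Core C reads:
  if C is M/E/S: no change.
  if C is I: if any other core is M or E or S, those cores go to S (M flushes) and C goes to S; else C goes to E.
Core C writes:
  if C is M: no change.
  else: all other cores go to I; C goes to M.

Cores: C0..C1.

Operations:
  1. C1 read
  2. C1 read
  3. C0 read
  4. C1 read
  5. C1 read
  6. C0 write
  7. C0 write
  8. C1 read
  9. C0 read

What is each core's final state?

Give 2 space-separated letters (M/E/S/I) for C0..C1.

Answer: S S

Derivation:
Op 1: C1 read [C1 read from I: no other sharers -> C1=E (exclusive)] -> [I,E]
Op 2: C1 read [C1 read: already in E, no change] -> [I,E]
Op 3: C0 read [C0 read from I: others=['C1=E'] -> C0=S, others downsized to S] -> [S,S]
Op 4: C1 read [C1 read: already in S, no change] -> [S,S]
Op 5: C1 read [C1 read: already in S, no change] -> [S,S]
Op 6: C0 write [C0 write: invalidate ['C1=S'] -> C0=M] -> [M,I]
Op 7: C0 write [C0 write: already M (modified), no change] -> [M,I]
Op 8: C1 read [C1 read from I: others=['C0=M'] -> C1=S, others downsized to S] -> [S,S]
Op 9: C0 read [C0 read: already in S, no change] -> [S,S]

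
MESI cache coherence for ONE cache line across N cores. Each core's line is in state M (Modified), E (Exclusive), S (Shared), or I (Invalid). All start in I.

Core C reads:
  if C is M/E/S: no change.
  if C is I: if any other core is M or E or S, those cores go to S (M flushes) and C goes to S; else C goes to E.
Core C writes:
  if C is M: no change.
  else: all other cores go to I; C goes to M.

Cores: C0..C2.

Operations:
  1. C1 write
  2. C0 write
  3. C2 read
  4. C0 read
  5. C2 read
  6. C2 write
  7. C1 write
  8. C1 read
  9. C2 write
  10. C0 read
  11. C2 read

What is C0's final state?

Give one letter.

Answer: S

Derivation:
Op 1: C1 write [C1 write: invalidate none -> C1=M] -> [I,M,I]
Op 2: C0 write [C0 write: invalidate ['C1=M'] -> C0=M] -> [M,I,I]
Op 3: C2 read [C2 read from I: others=['C0=M'] -> C2=S, others downsized to S] -> [S,I,S]
Op 4: C0 read [C0 read: already in S, no change] -> [S,I,S]
Op 5: C2 read [C2 read: already in S, no change] -> [S,I,S]
Op 6: C2 write [C2 write: invalidate ['C0=S'] -> C2=M] -> [I,I,M]
Op 7: C1 write [C1 write: invalidate ['C2=M'] -> C1=M] -> [I,M,I]
Op 8: C1 read [C1 read: already in M, no change] -> [I,M,I]
Op 9: C2 write [C2 write: invalidate ['C1=M'] -> C2=M] -> [I,I,M]
Op 10: C0 read [C0 read from I: others=['C2=M'] -> C0=S, others downsized to S] -> [S,I,S]
Op 11: C2 read [C2 read: already in S, no change] -> [S,I,S]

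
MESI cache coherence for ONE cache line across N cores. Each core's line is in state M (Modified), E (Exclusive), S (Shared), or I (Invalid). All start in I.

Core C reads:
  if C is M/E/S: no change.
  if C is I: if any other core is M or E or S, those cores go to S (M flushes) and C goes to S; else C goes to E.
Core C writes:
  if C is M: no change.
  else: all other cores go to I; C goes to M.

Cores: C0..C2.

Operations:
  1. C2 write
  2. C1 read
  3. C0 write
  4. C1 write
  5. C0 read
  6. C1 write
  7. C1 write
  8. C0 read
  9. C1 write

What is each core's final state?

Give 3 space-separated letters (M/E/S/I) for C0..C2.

Answer: I M I

Derivation:
Op 1: C2 write [C2 write: invalidate none -> C2=M] -> [I,I,M]
Op 2: C1 read [C1 read from I: others=['C2=M'] -> C1=S, others downsized to S] -> [I,S,S]
Op 3: C0 write [C0 write: invalidate ['C1=S', 'C2=S'] -> C0=M] -> [M,I,I]
Op 4: C1 write [C1 write: invalidate ['C0=M'] -> C1=M] -> [I,M,I]
Op 5: C0 read [C0 read from I: others=['C1=M'] -> C0=S, others downsized to S] -> [S,S,I]
Op 6: C1 write [C1 write: invalidate ['C0=S'] -> C1=M] -> [I,M,I]
Op 7: C1 write [C1 write: already M (modified), no change] -> [I,M,I]
Op 8: C0 read [C0 read from I: others=['C1=M'] -> C0=S, others downsized to S] -> [S,S,I]
Op 9: C1 write [C1 write: invalidate ['C0=S'] -> C1=M] -> [I,M,I]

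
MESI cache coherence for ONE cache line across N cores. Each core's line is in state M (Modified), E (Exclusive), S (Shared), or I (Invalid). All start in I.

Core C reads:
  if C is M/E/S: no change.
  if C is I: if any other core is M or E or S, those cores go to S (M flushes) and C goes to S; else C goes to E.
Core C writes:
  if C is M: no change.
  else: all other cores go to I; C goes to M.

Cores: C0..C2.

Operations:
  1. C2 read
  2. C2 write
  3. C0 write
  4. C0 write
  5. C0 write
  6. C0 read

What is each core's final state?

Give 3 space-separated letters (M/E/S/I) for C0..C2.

Op 1: C2 read [C2 read from I: no other sharers -> C2=E (exclusive)] -> [I,I,E]
Op 2: C2 write [C2 write: invalidate none -> C2=M] -> [I,I,M]
Op 3: C0 write [C0 write: invalidate ['C2=M'] -> C0=M] -> [M,I,I]
Op 4: C0 write [C0 write: already M (modified), no change] -> [M,I,I]
Op 5: C0 write [C0 write: already M (modified), no change] -> [M,I,I]
Op 6: C0 read [C0 read: already in M, no change] -> [M,I,I]

Answer: M I I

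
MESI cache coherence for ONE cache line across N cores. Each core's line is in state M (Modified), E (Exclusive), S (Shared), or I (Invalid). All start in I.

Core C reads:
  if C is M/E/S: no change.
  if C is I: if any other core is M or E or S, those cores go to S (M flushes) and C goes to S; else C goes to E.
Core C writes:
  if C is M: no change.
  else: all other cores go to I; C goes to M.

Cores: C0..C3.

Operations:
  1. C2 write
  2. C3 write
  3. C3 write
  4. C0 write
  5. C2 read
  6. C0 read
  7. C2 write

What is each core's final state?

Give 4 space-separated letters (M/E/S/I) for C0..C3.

Answer: I I M I

Derivation:
Op 1: C2 write [C2 write: invalidate none -> C2=M] -> [I,I,M,I]
Op 2: C3 write [C3 write: invalidate ['C2=M'] -> C3=M] -> [I,I,I,M]
Op 3: C3 write [C3 write: already M (modified), no change] -> [I,I,I,M]
Op 4: C0 write [C0 write: invalidate ['C3=M'] -> C0=M] -> [M,I,I,I]
Op 5: C2 read [C2 read from I: others=['C0=M'] -> C2=S, others downsized to S] -> [S,I,S,I]
Op 6: C0 read [C0 read: already in S, no change] -> [S,I,S,I]
Op 7: C2 write [C2 write: invalidate ['C0=S'] -> C2=M] -> [I,I,M,I]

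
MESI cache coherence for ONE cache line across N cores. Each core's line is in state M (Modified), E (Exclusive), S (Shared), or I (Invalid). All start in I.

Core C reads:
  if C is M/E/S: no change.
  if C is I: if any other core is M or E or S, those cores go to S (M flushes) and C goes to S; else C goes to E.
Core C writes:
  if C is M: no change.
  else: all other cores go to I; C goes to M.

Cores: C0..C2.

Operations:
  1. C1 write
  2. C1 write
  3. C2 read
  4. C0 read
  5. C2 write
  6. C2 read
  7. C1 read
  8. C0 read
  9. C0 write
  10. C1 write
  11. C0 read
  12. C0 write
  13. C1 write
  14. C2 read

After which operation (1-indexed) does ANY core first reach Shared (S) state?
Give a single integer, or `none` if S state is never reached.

Op 1: C1 write [C1 write: invalidate none -> C1=M] -> [I,M,I]
Op 2: C1 write [C1 write: already M (modified), no change] -> [I,M,I]
Op 3: C2 read [C2 read from I: others=['C1=M'] -> C2=S, others downsized to S] -> [I,S,S]
  -> First S state at op 3; remaining ops need not be traced.

Answer: 3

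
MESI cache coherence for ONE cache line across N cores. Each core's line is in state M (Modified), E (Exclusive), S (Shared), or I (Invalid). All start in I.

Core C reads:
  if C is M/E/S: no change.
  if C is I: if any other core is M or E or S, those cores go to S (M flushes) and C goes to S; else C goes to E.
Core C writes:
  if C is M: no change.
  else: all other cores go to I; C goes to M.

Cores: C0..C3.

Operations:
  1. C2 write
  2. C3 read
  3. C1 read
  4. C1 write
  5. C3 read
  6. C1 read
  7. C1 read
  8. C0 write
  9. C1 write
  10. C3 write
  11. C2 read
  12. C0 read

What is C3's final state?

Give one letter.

Op 1: C2 write [C2 write: invalidate none -> C2=M] -> [I,I,M,I]
Op 2: C3 read [C3 read from I: others=['C2=M'] -> C3=S, others downsized to S] -> [I,I,S,S]
Op 3: C1 read [C1 read from I: others=['C2=S', 'C3=S'] -> C1=S, others downsized to S] -> [I,S,S,S]
Op 4: C1 write [C1 write: invalidate ['C2=S', 'C3=S'] -> C1=M] -> [I,M,I,I]
Op 5: C3 read [C3 read from I: others=['C1=M'] -> C3=S, others downsized to S] -> [I,S,I,S]
Op 6: C1 read [C1 read: already in S, no change] -> [I,S,I,S]
Op 7: C1 read [C1 read: already in S, no change] -> [I,S,I,S]
Op 8: C0 write [C0 write: invalidate ['C1=S', 'C3=S'] -> C0=M] -> [M,I,I,I]
Op 9: C1 write [C1 write: invalidate ['C0=M'] -> C1=M] -> [I,M,I,I]
Op 10: C3 write [C3 write: invalidate ['C1=M'] -> C3=M] -> [I,I,I,M]
Op 11: C2 read [C2 read from I: others=['C3=M'] -> C2=S, others downsized to S] -> [I,I,S,S]
Op 12: C0 read [C0 read from I: others=['C2=S', 'C3=S'] -> C0=S, others downsized to S] -> [S,I,S,S]

Answer: S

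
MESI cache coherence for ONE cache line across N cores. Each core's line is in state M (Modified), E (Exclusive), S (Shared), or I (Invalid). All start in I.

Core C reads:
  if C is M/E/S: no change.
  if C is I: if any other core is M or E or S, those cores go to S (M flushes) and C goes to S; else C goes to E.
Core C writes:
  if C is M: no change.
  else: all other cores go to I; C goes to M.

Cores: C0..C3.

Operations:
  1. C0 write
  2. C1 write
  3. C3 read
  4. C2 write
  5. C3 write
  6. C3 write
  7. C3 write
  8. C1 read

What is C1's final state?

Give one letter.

Answer: S

Derivation:
Op 1: C0 write [C0 write: invalidate none -> C0=M] -> [M,I,I,I]
Op 2: C1 write [C1 write: invalidate ['C0=M'] -> C1=M] -> [I,M,I,I]
Op 3: C3 read [C3 read from I: others=['C1=M'] -> C3=S, others downsized to S] -> [I,S,I,S]
Op 4: C2 write [C2 write: invalidate ['C1=S', 'C3=S'] -> C2=M] -> [I,I,M,I]
Op 5: C3 write [C3 write: invalidate ['C2=M'] -> C3=M] -> [I,I,I,M]
Op 6: C3 write [C3 write: already M (modified), no change] -> [I,I,I,M]
Op 7: C3 write [C3 write: already M (modified), no change] -> [I,I,I,M]
Op 8: C1 read [C1 read from I: others=['C3=M'] -> C1=S, others downsized to S] -> [I,S,I,S]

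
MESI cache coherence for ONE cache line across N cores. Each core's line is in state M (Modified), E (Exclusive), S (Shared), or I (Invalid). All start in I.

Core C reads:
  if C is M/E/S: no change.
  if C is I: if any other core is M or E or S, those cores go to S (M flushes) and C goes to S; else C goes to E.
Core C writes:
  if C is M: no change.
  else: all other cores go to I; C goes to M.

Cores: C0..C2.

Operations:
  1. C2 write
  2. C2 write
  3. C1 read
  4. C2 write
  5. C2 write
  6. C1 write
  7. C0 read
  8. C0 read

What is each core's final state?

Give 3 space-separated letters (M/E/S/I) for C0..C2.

Op 1: C2 write [C2 write: invalidate none -> C2=M] -> [I,I,M]
Op 2: C2 write [C2 write: already M (modified), no change] -> [I,I,M]
Op 3: C1 read [C1 read from I: others=['C2=M'] -> C1=S, others downsized to S] -> [I,S,S]
Op 4: C2 write [C2 write: invalidate ['C1=S'] -> C2=M] -> [I,I,M]
Op 5: C2 write [C2 write: already M (modified), no change] -> [I,I,M]
Op 6: C1 write [C1 write: invalidate ['C2=M'] -> C1=M] -> [I,M,I]
Op 7: C0 read [C0 read from I: others=['C1=M'] -> C0=S, others downsized to S] -> [S,S,I]
Op 8: C0 read [C0 read: already in S, no change] -> [S,S,I]

Answer: S S I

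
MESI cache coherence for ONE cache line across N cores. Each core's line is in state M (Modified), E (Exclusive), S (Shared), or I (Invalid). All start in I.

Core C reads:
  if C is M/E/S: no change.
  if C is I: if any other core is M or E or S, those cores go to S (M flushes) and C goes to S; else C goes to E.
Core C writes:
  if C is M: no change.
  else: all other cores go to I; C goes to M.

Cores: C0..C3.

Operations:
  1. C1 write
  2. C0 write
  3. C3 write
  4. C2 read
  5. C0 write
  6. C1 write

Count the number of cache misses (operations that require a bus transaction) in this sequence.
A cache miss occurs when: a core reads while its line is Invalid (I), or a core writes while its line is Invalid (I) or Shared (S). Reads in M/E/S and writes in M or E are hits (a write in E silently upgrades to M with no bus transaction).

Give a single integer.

Answer: 6

Derivation:
Op 1: C1 write [C1 write: invalidate none -> C1=M] -> [I,M,I,I] [MISS #1: write from I]
Op 2: C0 write [C0 write: invalidate ['C1=M'] -> C0=M] -> [M,I,I,I] [MISS #2: write from I]
Op 3: C3 write [C3 write: invalidate ['C0=M'] -> C3=M] -> [I,I,I,M] [MISS #3: write from I]
Op 4: C2 read [C2 read from I: others=['C3=M'] -> C2=S, others downsized to S] -> [I,I,S,S] [MISS #4: read from I]
Op 5: C0 write [C0 write: invalidate ['C2=S', 'C3=S'] -> C0=M] -> [M,I,I,I] [MISS #5: write from I]
Op 6: C1 write [C1 write: invalidate ['C0=M'] -> C1=M] -> [I,M,I,I] [MISS #6: write from I]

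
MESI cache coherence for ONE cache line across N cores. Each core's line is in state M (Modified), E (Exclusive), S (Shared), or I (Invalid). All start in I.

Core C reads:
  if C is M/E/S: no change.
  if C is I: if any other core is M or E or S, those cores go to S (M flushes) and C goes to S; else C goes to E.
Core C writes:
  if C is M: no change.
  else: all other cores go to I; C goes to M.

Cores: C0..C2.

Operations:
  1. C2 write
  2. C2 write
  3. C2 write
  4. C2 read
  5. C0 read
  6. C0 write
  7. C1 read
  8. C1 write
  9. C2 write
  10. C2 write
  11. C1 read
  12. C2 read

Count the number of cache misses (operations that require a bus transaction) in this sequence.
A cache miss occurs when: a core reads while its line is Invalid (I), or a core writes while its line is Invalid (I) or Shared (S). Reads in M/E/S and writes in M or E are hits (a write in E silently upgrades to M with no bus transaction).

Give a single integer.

Op 1: C2 write [C2 write: invalidate none -> C2=M] -> [I,I,M] [MISS #1: write from I]
Op 2: C2 write [C2 write: already M (modified), no change] -> [I,I,M] [hit: write from M]
Op 3: C2 write [C2 write: already M (modified), no change] -> [I,I,M] [hit: write from M]
Op 4: C2 read [C2 read: already in M, no change] -> [I,I,M] [hit: read from M]
Op 5: C0 read [C0 read from I: others=['C2=M'] -> C0=S, others downsized to S] -> [S,I,S] [MISS #2: read from I]
Op 6: C0 write [C0 write: invalidate ['C2=S'] -> C0=M] -> [M,I,I] [MISS #3: write from S]
Op 7: C1 read [C1 read from I: others=['C0=M'] -> C1=S, others downsized to S] -> [S,S,I] [MISS #4: read from I]
Op 8: C1 write [C1 write: invalidate ['C0=S'] -> C1=M] -> [I,M,I] [MISS #5: write from S]
Op 9: C2 write [C2 write: invalidate ['C1=M'] -> C2=M] -> [I,I,M] [MISS #6: write from I]
Op 10: C2 write [C2 write: already M (modified), no change] -> [I,I,M] [hit: write from M]
Op 11: C1 read [C1 read from I: others=['C2=M'] -> C1=S, others downsized to S] -> [I,S,S] [MISS #7: read from I]
Op 12: C2 read [C2 read: already in S, no change] -> [I,S,S] [hit: read from S]

Answer: 7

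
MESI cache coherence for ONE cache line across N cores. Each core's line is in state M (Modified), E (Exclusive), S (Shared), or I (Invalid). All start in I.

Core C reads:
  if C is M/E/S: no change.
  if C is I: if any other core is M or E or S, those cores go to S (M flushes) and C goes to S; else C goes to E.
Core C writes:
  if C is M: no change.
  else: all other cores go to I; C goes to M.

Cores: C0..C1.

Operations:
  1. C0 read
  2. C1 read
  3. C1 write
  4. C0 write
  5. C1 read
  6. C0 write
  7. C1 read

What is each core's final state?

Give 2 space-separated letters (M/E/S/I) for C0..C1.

Op 1: C0 read [C0 read from I: no other sharers -> C0=E (exclusive)] -> [E,I]
Op 2: C1 read [C1 read from I: others=['C0=E'] -> C1=S, others downsized to S] -> [S,S]
Op 3: C1 write [C1 write: invalidate ['C0=S'] -> C1=M] -> [I,M]
Op 4: C0 write [C0 write: invalidate ['C1=M'] -> C0=M] -> [M,I]
Op 5: C1 read [C1 read from I: others=['C0=M'] -> C1=S, others downsized to S] -> [S,S]
Op 6: C0 write [C0 write: invalidate ['C1=S'] -> C0=M] -> [M,I]
Op 7: C1 read [C1 read from I: others=['C0=M'] -> C1=S, others downsized to S] -> [S,S]

Answer: S S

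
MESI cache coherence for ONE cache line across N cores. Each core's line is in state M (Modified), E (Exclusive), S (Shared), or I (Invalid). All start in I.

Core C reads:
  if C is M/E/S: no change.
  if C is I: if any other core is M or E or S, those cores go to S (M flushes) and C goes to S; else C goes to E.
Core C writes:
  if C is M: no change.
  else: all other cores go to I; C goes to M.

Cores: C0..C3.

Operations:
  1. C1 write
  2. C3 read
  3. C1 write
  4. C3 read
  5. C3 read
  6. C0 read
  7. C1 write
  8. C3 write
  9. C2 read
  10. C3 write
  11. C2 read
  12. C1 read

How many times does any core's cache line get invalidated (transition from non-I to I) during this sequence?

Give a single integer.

Answer: 5

Derivation:
Op 1: C1 write [C1 write: invalidate none -> C1=M] -> [I,M,I,I] (invalidations this op: 0; running total: 0)
Op 2: C3 read [C3 read from I: others=['C1=M'] -> C3=S, others downsized to S] -> [I,S,I,S] (invalidations this op: 0; running total: 0)
Op 3: C1 write [C1 write: invalidate ['C3=S'] -> C1=M] -> [I,M,I,I] (invalidations this op: 1; running total: 1)
Op 4: C3 read [C3 read from I: others=['C1=M'] -> C3=S, others downsized to S] -> [I,S,I,S] (invalidations this op: 0; running total: 1)
Op 5: C3 read [C3 read: already in S, no change] -> [I,S,I,S] (invalidations this op: 0; running total: 1)
Op 6: C0 read [C0 read from I: others=['C1=S', 'C3=S'] -> C0=S, others downsized to S] -> [S,S,I,S] (invalidations this op: 0; running total: 1)
Op 7: C1 write [C1 write: invalidate ['C0=S', 'C3=S'] -> C1=M] -> [I,M,I,I] (invalidations this op: 2; running total: 3)
Op 8: C3 write [C3 write: invalidate ['C1=M'] -> C3=M] -> [I,I,I,M] (invalidations this op: 1; running total: 4)
Op 9: C2 read [C2 read from I: others=['C3=M'] -> C2=S, others downsized to S] -> [I,I,S,S] (invalidations this op: 0; running total: 4)
Op 10: C3 write [C3 write: invalidate ['C2=S'] -> C3=M] -> [I,I,I,M] (invalidations this op: 1; running total: 5)
Op 11: C2 read [C2 read from I: others=['C3=M'] -> C2=S, others downsized to S] -> [I,I,S,S] (invalidations this op: 0; running total: 5)
Op 12: C1 read [C1 read from I: others=['C2=S', 'C3=S'] -> C1=S, others downsized to S] -> [I,S,S,S] (invalidations this op: 0; running total: 5)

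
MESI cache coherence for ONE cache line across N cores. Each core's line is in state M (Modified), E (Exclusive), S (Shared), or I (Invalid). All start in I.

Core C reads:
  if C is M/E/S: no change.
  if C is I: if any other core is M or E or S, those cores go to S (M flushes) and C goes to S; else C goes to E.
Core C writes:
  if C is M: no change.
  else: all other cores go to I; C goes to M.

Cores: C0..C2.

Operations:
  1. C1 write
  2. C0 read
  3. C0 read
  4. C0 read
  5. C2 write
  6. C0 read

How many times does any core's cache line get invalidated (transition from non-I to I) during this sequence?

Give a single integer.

Op 1: C1 write [C1 write: invalidate none -> C1=M] -> [I,M,I] (invalidations this op: 0; running total: 0)
Op 2: C0 read [C0 read from I: others=['C1=M'] -> C0=S, others downsized to S] -> [S,S,I] (invalidations this op: 0; running total: 0)
Op 3: C0 read [C0 read: already in S, no change] -> [S,S,I] (invalidations this op: 0; running total: 0)
Op 4: C0 read [C0 read: already in S, no change] -> [S,S,I] (invalidations this op: 0; running total: 0)
Op 5: C2 write [C2 write: invalidate ['C0=S', 'C1=S'] -> C2=M] -> [I,I,M] (invalidations this op: 2; running total: 2)
Op 6: C0 read [C0 read from I: others=['C2=M'] -> C0=S, others downsized to S] -> [S,I,S] (invalidations this op: 0; running total: 2)

Answer: 2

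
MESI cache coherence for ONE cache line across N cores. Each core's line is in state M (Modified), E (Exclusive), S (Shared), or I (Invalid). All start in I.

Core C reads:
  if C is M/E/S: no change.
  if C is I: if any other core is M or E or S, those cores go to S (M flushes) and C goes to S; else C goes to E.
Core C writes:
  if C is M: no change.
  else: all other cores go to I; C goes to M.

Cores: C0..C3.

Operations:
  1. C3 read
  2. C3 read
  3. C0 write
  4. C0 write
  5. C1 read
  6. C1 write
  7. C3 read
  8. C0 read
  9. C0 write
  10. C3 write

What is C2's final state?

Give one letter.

Answer: I

Derivation:
Op 1: C3 read [C3 read from I: no other sharers -> C3=E (exclusive)] -> [I,I,I,E]
Op 2: C3 read [C3 read: already in E, no change] -> [I,I,I,E]
Op 3: C0 write [C0 write: invalidate ['C3=E'] -> C0=M] -> [M,I,I,I]
Op 4: C0 write [C0 write: already M (modified), no change] -> [M,I,I,I]
Op 5: C1 read [C1 read from I: others=['C0=M'] -> C1=S, others downsized to S] -> [S,S,I,I]
Op 6: C1 write [C1 write: invalidate ['C0=S'] -> C1=M] -> [I,M,I,I]
Op 7: C3 read [C3 read from I: others=['C1=M'] -> C3=S, others downsized to S] -> [I,S,I,S]
Op 8: C0 read [C0 read from I: others=['C1=S', 'C3=S'] -> C0=S, others downsized to S] -> [S,S,I,S]
Op 9: C0 write [C0 write: invalidate ['C1=S', 'C3=S'] -> C0=M] -> [M,I,I,I]
Op 10: C3 write [C3 write: invalidate ['C0=M'] -> C3=M] -> [I,I,I,M]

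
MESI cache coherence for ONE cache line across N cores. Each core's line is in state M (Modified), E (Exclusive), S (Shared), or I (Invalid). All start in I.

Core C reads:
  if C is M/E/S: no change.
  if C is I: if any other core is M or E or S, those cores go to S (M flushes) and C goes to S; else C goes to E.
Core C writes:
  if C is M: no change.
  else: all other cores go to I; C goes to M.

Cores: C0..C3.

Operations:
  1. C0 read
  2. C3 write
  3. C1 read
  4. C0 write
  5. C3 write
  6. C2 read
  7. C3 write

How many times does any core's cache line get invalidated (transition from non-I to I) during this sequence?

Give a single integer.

Op 1: C0 read [C0 read from I: no other sharers -> C0=E (exclusive)] -> [E,I,I,I] (invalidations this op: 0; running total: 0)
Op 2: C3 write [C3 write: invalidate ['C0=E'] -> C3=M] -> [I,I,I,M] (invalidations this op: 1; running total: 1)
Op 3: C1 read [C1 read from I: others=['C3=M'] -> C1=S, others downsized to S] -> [I,S,I,S] (invalidations this op: 0; running total: 1)
Op 4: C0 write [C0 write: invalidate ['C1=S', 'C3=S'] -> C0=M] -> [M,I,I,I] (invalidations this op: 2; running total: 3)
Op 5: C3 write [C3 write: invalidate ['C0=M'] -> C3=M] -> [I,I,I,M] (invalidations this op: 1; running total: 4)
Op 6: C2 read [C2 read from I: others=['C3=M'] -> C2=S, others downsized to S] -> [I,I,S,S] (invalidations this op: 0; running total: 4)
Op 7: C3 write [C3 write: invalidate ['C2=S'] -> C3=M] -> [I,I,I,M] (invalidations this op: 1; running total: 5)

Answer: 5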